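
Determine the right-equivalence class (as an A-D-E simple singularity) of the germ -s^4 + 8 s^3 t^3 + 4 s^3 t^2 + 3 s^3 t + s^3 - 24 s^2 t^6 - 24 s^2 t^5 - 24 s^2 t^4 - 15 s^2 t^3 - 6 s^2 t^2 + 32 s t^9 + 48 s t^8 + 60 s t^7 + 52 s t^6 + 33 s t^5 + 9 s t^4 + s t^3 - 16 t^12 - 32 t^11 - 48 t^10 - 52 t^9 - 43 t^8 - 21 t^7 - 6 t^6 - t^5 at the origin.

The Hessian of f at 0 has rank 0. Corank 2; j^3 = s^3 is a perfect cube, so E-series; the 4-jet and mu = 7 give E_7.

E7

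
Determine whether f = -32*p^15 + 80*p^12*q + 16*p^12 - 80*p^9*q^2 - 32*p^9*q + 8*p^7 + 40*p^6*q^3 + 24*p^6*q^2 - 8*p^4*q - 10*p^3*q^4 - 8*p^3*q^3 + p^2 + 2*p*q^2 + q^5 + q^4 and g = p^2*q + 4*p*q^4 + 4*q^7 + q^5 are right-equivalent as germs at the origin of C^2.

The Hessian of f at 0 is [[2, 0], [0, 0]] with rank 1, so corank 1. A Groebner basis of the Jacobian ideal J(f) in C{p,q} is {p^2, p + q^2}; counting standard monomials gives mu = 4. Corank 1: A-series; mu = 4 gives A_4. The Hessian of g at 0 is [[0, 0], [0, 0]] with rank 0, so corank 2. A Groebner basis of the Jacobian ideal J(g) in C{p,q} is {p*q/2 + q^4, p*q^2, p^2 - 5*p*q/2}; counting standard monomials gives mu = 6. Corank 2; j^3 = p^2*q has shape L^2 M (L != M), so D-series; mu = 6 gives D_6. f is A_4 but g is D_6, hence not right-equivalent.

No.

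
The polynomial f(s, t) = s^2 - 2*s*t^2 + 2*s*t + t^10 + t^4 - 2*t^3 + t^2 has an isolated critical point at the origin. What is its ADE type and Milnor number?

The Hessian of f at 0 has rank 1. Corank 1: A-series; mu = 9 gives A_9.

Type A9, Milnor number mu = 9.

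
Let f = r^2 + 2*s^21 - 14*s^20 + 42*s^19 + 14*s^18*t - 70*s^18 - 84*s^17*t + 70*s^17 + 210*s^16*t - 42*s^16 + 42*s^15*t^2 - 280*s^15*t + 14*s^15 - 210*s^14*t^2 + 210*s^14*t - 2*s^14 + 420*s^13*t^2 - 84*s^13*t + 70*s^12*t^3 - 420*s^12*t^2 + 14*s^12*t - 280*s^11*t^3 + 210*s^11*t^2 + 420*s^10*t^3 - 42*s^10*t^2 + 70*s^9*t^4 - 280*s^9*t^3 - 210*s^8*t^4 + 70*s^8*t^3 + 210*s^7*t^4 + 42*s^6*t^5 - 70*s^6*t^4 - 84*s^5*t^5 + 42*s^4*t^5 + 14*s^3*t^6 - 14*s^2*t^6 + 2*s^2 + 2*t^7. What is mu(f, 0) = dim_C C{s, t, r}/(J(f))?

The Hessian of f at 0 is [[4, 0, 0], [0, 0, 0], [0, 0, 2]] with rank 2, so corank 1. A Groebner basis of the Jacobian ideal J(f) in C{s,t,r} is {t^6, s, r}; counting standard monomials gives mu = 6. Corank 1: A-series; mu = 6 gives A_6.

6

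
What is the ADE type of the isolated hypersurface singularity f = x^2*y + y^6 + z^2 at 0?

D7

The Hessian of f at 0 has rank 1. Corank 2; j^3 = x^2*y has shape L^2 M (L != M), so D-series; mu = 7 gives D_7.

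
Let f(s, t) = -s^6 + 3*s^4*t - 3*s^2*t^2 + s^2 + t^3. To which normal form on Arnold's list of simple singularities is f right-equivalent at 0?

A_2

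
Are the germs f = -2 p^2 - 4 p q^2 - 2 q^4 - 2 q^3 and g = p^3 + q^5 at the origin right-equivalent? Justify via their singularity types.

No.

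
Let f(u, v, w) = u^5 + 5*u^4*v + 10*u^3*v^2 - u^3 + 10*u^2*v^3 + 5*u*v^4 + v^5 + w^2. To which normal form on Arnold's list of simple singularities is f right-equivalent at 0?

E8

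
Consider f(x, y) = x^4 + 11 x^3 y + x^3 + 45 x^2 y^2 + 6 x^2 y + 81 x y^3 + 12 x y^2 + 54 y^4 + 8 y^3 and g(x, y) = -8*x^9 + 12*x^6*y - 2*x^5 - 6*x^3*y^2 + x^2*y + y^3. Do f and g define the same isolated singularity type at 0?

No.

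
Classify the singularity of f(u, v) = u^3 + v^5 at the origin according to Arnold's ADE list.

E_{8}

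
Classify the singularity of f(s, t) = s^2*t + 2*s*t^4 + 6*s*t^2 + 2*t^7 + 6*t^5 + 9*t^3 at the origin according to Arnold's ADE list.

D_{8}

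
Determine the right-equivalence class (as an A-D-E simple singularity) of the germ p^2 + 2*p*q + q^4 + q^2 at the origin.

The Hessian of f at 0 has rank 1. Corank 1: A-series; mu = 3 gives A_3.

A_3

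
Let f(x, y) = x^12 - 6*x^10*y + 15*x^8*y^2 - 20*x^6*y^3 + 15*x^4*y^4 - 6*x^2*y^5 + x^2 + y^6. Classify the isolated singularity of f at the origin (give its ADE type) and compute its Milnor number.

The Hessian of f at 0 is [[2, 0], [0, 0]] with rank 1, so corank 1. A Groebner basis of the Jacobian ideal J(f) in C{x,y} is {y^5, x}; counting standard monomials gives mu = 5. Corank 1: A-series; mu = 5 gives A_5.

Type A5, Milnor number mu = 5.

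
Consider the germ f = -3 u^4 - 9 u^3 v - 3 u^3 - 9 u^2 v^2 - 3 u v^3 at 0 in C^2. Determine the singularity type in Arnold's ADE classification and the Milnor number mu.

Type E_7, Milnor number mu = 7.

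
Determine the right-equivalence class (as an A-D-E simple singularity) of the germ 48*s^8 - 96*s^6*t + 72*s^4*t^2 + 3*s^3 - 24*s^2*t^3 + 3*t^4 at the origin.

E_6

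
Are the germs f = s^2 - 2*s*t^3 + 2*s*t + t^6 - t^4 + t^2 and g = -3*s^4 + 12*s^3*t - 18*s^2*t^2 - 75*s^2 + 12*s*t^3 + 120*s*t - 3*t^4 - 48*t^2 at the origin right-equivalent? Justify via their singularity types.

Yes.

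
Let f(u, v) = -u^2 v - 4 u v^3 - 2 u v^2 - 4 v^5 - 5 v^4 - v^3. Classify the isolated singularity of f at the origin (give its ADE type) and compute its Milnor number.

Type D_{5}, Milnor number mu = 5.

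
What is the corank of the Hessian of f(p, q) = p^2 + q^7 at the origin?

1

The Hessian at 0 is [[2, 0], [0, 0]] of rank 1; hence corank 1.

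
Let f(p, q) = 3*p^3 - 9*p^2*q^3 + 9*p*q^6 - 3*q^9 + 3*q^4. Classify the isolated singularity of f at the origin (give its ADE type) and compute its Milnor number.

Type E_{6}, Milnor number mu = 6.

The Hessian of f at 0 is [[0, 0], [0, 0]] with rank 0, so corank 2. A Groebner basis of the Jacobian ideal J(f) in C{p,q} is {q^3, p^2}; counting standard monomials gives mu = 6. Corank 2; j^3 = 3*p^3 is a perfect cube, so E-series; the 4-jet and mu = 6 give E_6.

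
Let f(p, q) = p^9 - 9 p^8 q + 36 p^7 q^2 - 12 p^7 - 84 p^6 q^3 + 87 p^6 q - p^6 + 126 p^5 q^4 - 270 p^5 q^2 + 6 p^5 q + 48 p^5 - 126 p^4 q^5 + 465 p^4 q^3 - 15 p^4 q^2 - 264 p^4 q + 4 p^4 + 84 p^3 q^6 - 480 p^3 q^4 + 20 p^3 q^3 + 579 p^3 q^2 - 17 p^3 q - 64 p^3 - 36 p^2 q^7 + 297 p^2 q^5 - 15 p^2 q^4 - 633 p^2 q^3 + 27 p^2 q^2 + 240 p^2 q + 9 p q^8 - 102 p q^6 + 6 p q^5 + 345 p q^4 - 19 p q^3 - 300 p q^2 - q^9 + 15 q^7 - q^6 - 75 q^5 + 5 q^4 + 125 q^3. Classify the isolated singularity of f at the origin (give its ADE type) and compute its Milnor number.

Type E_{7}, Milnor number mu = 7.

The Hessian of f at 0 is [[0, 0], [0, 0]] with rank 0, so corank 2. A Groebner basis of the Jacobian ideal J(f) in C{p,q} is {196608*p^2 - 491520*p*q + q^4 - 64*q^3 + 307200*q^2, p^3 - 2160*p^2 + 5400*p*q - 5*q^3/4 - 3375*q^2, p^2*q - 1216*p^2 + 3040*p*q - 7*q^3/6 - 1900*q^2, -512*p^2 + p*q^2 + 1280*p*q - 13*q^3/12 - 800*q^2}; counting standard monomials gives mu = 7. Corank 2; j^3 = -(4*p - 5*q)^3 is a perfect cube, so E-series; the 4-jet and mu = 7 give E_7.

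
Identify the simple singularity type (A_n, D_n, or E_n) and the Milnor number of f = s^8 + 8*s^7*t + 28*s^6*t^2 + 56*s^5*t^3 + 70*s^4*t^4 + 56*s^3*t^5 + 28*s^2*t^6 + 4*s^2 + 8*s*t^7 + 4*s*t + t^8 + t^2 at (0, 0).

Type A_{7}, Milnor number mu = 7.

The Hessian of f at 0 is [[8, 4], [4, 2]] with rank 1, so corank 1. A Groebner basis of the Jacobian ideal J(f) in C{s,t} is {t^7, s + t/2}; counting standard monomials gives mu = 7. Corank 1: A-series; mu = 7 gives A_7.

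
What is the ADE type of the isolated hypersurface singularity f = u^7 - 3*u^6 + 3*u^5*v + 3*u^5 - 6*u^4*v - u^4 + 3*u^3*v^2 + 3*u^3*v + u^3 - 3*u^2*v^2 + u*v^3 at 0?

The Hessian of f at 0 has rank 0. Corank 2; j^3 = u^3 is a perfect cube, so E-series; the 4-jet and mu = 7 give E_7.

E_7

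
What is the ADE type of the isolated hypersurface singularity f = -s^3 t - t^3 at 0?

The Hessian of f at 0 has rank 0. Corank 2; j^3 = -t^3 is a perfect cube, so E-series; the 4-jet and mu = 7 give E_7.

E7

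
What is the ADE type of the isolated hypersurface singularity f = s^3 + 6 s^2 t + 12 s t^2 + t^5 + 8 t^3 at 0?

E_8

The Hessian of f at 0 is [[0, 0], [0, 0]] with rank 0, so corank 2. A Groebner basis of the Jacobian ideal J(f) in C{s,t} is {t^4, s^2 + 4*s*t + 4*t^2}; counting standard monomials gives mu = 8. Corank 2; j^3 = (s + 2*t)^3 is a perfect cube, so E-series; the 5-jet and mu = 8 give E_8.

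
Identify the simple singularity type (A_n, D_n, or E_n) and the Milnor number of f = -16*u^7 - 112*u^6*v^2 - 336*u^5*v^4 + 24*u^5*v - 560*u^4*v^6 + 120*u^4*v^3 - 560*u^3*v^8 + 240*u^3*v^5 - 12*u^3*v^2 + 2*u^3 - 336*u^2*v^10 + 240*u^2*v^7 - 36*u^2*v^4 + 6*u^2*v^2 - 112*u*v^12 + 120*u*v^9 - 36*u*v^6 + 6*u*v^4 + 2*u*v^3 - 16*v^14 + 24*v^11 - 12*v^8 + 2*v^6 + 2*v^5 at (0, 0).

The Hessian of f at 0 has rank 0. Corank 2; j^3 = 2*u^3 is a perfect cube, so E-series; the 4-jet and mu = 7 give E_7.

Type E_7, Milnor number mu = 7.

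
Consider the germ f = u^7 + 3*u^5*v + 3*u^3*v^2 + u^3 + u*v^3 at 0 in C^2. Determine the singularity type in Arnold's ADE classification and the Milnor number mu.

The Hessian of f at 0 is [[0, 0], [0, 0]] with rank 0, so corank 2. A Groebner basis of the Jacobian ideal J(f) in C{u,v} is {u^3, u*v^2, 3*u^2 + v^3}; counting standard monomials gives mu = 7. Corank 2; j^3 = u^3 is a perfect cube, so E-series; the 4-jet and mu = 7 give E_7.

Type E_7, Milnor number mu = 7.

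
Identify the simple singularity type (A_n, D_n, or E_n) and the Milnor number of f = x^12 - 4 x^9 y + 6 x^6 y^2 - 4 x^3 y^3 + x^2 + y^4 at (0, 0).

The Hessian of f at 0 is [[2, 0], [0, 0]] with rank 1, so corank 1. A Groebner basis of the Jacobian ideal J(f) in C{x,y} is {y^3, x}; counting standard monomials gives mu = 3. Corank 1: A-series; mu = 3 gives A_3.

Type A3, Milnor number mu = 3.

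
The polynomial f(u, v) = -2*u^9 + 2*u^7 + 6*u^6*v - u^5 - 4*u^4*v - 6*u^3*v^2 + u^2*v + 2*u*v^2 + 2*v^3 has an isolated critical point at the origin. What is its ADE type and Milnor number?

Type D_{4}, Milnor number mu = 4.

The Hessian of f at 0 has rank 0. Corank 2; j^3 = v*(u^2 + 2*u*v + 2*v^2) splits into three distinct lines over C (the quadratic factor has nonzero discriminant), so D_4.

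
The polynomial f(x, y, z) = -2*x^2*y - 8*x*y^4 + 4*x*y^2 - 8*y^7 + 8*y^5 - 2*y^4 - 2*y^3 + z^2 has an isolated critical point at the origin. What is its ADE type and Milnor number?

Type D_{5}, Milnor number mu = 5.

The Hessian of f at 0 has rank 1. Corank 2; j^3 = -2*y*(x - y)^2 has shape L^2 M (L != M), so D-series; mu = 5 gives D_5.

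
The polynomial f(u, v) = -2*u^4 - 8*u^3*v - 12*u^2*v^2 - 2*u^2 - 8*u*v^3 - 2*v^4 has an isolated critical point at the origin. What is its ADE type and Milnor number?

The Hessian of f at 0 is [[-4, 0], [0, 0]] with rank 1, so corank 1. A Groebner basis of the Jacobian ideal J(f) in C{u,v} is {v^3, u}; counting standard monomials gives mu = 3. Corank 1: A-series; mu = 3 gives A_3.

Type A_{3}, Milnor number mu = 3.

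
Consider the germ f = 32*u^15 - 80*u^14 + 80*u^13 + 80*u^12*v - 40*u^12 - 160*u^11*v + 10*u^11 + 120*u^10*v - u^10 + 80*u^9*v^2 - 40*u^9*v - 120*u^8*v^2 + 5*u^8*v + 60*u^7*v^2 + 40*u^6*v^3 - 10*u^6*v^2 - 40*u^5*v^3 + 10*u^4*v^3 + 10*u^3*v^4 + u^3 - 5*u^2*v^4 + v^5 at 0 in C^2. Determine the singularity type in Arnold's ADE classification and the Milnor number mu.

Type E8, Milnor number mu = 8.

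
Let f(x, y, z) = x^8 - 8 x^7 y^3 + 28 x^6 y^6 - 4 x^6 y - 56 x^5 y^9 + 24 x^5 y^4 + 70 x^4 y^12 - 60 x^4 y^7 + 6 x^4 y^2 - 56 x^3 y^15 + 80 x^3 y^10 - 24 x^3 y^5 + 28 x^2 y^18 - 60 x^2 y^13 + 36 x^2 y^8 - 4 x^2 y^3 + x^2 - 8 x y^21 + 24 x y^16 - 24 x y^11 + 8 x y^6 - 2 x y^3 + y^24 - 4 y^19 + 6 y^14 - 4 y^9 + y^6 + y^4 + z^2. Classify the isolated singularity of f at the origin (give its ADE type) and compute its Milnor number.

The Hessian of f at 0 is [[2, 0, 0], [0, 0, 0], [0, 0, 2]] with rank 2, so corank 1. A Groebner basis of the Jacobian ideal J(f) in C{x,y,z} is {y^3, x, z}; counting standard monomials gives mu = 3. Corank 1: A-series; mu = 3 gives A_3.

Type A3, Milnor number mu = 3.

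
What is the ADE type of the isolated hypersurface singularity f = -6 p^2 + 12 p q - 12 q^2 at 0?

A_1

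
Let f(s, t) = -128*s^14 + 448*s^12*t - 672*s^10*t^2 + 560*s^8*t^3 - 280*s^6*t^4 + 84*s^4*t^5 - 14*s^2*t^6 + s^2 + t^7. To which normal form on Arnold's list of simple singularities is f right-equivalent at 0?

A6

The Hessian of f at 0 has rank 1. Corank 1: A-series; mu = 6 gives A_6.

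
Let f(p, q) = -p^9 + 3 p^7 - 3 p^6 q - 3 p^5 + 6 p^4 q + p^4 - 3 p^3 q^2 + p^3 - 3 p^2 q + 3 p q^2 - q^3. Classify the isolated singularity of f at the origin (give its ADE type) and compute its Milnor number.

Type E6, Milnor number mu = 6.

The Hessian of f at 0 has rank 0. Corank 2; j^3 = (p - q)^3 is a perfect cube, so E-series; the 4-jet and mu = 6 give E_6.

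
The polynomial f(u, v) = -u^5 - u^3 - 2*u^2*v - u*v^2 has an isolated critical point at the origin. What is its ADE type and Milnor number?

Type D6, Milnor number mu = 6.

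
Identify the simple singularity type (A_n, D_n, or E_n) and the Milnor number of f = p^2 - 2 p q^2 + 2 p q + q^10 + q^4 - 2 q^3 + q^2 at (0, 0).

The Hessian of f at 0 is [[2, 2], [2, 2]] with rank 1, so corank 1. A Groebner basis of the Jacobian ideal J(f) in C{p,q} is {p^5 - 10*p^4 - 30*p^3*q - 35*p^3 - 54*p^2*q - 23*p^2 - 27*p*q - 4*p - 4*q, p^4*q + 4*p^4 + 10*p^3*q + 10*p^3 + 15*p^2*q + 6*p^2 + 7*p*q + p + q, -p + q^2 - q}; counting standard monomials gives mu = 9. Corank 1: A-series; mu = 9 gives A_9.

Type A9, Milnor number mu = 9.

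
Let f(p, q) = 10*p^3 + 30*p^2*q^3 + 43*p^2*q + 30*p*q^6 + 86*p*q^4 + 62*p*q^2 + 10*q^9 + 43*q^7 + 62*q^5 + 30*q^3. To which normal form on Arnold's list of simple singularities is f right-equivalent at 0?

D4

The Hessian of f at 0 is [[0, 0], [0, 0]] with rank 0, so corank 2. A Groebner basis of the Jacobian ideal J(f) in C{p,q} is {q^3, p^2 - 26*q^2/11, p*q + 17*q^2/11}; counting standard monomials gives mu = 4. Corank 2; j^3 = (2*p + 3*q)*(5*p^2 + 14*p*q + 10*q^2) splits into three distinct lines over C (the quadratic factor has nonzero discriminant), so D_4.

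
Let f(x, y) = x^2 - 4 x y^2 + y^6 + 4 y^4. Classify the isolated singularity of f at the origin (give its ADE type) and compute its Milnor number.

Type A5, Milnor number mu = 5.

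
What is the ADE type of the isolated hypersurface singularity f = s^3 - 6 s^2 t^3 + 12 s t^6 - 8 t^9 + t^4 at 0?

E_6

The Hessian of f at 0 is [[0, 0], [0, 0]] with rank 0, so corank 2. A Groebner basis of the Jacobian ideal J(f) in C{s,t} is {t^3, s^2}; counting standard monomials gives mu = 6. Corank 2; j^3 = s^3 is a perfect cube, so E-series; the 4-jet and mu = 6 give E_6.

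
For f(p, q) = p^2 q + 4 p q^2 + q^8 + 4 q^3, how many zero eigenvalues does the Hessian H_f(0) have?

The Hessian at 0 is [[0, 0], [0, 0]] of rank 0; hence corank 2.

2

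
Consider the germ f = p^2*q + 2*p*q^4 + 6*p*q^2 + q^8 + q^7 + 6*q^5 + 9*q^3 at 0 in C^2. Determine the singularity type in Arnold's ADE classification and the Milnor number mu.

Type D_{9}, Milnor number mu = 9.

The Hessian of f at 0 has rank 0. Corank 2; j^3 = q*(p + 3*q)^2 has shape L^2 M (L != M), so D-series; mu = 9 gives D_9.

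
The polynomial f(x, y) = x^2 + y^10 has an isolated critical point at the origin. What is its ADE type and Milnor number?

The Hessian of f at 0 has rank 1. Corank 1: A-series; mu = 9 gives A_9.

Type A9, Milnor number mu = 9.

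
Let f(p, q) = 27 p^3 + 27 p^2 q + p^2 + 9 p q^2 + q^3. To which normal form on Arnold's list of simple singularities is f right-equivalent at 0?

A_{2}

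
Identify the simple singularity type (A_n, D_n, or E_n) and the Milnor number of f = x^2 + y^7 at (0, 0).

Type A6, Milnor number mu = 6.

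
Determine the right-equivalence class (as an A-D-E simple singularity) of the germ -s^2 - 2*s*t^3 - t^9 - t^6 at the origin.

The Hessian of f at 0 is [[-2, 0], [0, 0]] with rank 1, so corank 1. A Groebner basis of the Jacobian ideal J(f) in C{s,t} is {s^2*t^2, s^3, s + t^3}; counting standard monomials gives mu = 8. Corank 1: A-series; mu = 8 gives A_8.

A_8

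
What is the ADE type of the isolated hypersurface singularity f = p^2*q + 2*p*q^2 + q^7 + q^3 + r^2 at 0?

D8

The Hessian of f at 0 is [[0, 0, 0], [0, 0, 0], [0, 0, 2]] with rank 1, so corank 2. A Groebner basis of the Jacobian ideal J(f) in C{p,q,r} is {p^2/7 + q^6 - q^2/7, p^3 + q^3, p*q + q^2, r}; counting standard monomials gives mu = 8. Corank 2; j^3 = q*(p + q)^2 has shape L^2 M (L != M), so D-series; mu = 8 gives D_8.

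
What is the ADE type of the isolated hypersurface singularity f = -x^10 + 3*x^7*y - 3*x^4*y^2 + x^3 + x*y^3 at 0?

The Hessian of f at 0 has rank 0. Corank 2; j^3 = x^3 is a perfect cube, so E-series; the 4-jet and mu = 7 give E_7.

E_7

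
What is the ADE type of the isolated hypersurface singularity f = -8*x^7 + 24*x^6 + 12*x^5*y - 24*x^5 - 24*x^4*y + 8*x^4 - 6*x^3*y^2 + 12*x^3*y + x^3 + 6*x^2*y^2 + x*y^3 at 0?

E_7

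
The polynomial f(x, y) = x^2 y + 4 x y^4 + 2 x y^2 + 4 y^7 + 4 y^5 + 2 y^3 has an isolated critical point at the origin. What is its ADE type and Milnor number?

Type D4, Milnor number mu = 4.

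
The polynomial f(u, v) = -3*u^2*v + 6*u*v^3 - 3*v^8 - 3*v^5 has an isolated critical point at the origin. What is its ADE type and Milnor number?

Type D_9, Milnor number mu = 9.

The Hessian of f at 0 has rank 0. Corank 2; j^3 = -3*u^2*v has shape L^2 M (L != M), so D-series; mu = 9 gives D_9.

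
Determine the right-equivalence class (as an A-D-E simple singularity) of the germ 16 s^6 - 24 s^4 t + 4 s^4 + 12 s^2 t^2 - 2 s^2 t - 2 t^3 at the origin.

D_4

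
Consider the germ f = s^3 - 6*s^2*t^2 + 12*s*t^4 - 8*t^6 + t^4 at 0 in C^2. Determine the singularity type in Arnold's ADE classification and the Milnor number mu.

Type E_6, Milnor number mu = 6.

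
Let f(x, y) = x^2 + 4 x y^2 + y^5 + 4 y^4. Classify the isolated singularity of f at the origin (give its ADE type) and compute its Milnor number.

Type A_{4}, Milnor number mu = 4.

The Hessian of f at 0 is [[2, 0], [0, 0]] with rank 1, so corank 1. A Groebner basis of the Jacobian ideal J(f) in C{x,y} is {x^2, x/2 + y^2}; counting standard monomials gives mu = 4. Corank 1: A-series; mu = 4 gives A_4.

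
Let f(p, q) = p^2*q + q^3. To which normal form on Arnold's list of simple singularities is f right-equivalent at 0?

The Hessian of f at 0 is [[0, 0], [0, 0]] with rank 0, so corank 2. A Groebner basis of the Jacobian ideal J(f) in C{p,q} is {q^3, p^2 + 3*q^2, p*q}; counting standard monomials gives mu = 4. Corank 2; j^3 = q*(p^2 + q^2) splits into three distinct lines over C (the quadratic factor has nonzero discriminant), so D_4.

D4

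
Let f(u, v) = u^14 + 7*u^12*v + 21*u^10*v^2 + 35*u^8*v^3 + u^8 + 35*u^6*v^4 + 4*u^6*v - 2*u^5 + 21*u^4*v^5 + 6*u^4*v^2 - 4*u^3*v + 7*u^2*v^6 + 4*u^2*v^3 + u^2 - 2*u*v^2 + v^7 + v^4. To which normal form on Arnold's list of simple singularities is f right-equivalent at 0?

A_{6}

The Hessian of f at 0 has rank 1. Corank 1: A-series; mu = 6 gives A_6.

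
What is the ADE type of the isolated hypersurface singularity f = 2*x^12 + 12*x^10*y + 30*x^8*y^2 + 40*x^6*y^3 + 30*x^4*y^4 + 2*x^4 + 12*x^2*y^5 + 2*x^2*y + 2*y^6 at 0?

D_7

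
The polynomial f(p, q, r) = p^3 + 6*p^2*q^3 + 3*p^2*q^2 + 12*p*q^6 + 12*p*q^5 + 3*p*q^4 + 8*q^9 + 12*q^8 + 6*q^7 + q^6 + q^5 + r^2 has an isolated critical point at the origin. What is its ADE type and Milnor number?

Type E_8, Milnor number mu = 8.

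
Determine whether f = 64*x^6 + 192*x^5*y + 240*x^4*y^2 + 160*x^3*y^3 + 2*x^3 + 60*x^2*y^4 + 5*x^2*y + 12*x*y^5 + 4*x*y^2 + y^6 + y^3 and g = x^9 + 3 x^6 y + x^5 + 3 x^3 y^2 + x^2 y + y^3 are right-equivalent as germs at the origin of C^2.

No.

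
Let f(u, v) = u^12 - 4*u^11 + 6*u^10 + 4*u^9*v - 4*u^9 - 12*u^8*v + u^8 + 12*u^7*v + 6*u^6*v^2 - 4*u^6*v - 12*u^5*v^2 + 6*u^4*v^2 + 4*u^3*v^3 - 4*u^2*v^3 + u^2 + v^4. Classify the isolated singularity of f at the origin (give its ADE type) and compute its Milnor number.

Type A_3, Milnor number mu = 3.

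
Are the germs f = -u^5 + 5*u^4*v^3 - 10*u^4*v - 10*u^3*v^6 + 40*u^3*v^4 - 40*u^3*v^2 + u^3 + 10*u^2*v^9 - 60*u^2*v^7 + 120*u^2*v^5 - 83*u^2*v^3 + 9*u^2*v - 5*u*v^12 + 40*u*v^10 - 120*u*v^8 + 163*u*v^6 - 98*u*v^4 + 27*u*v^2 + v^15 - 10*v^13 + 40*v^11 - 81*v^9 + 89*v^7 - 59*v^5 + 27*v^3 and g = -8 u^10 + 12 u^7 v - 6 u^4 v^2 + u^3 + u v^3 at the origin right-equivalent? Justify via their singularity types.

The Hessian of f at 0 has rank 0. Corank 2; j^3 = (u + 3*v)^3 is a perfect cube, so E-series; the 5-jet and mu = 8 give E_8. The Hessian of g at 0 has rank 0. Corank 2; j^3 = u^3 is a perfect cube, so E-series; the 4-jet and mu = 7 give E_7. f is E_8 but g is E_7, hence not right-equivalent.

No.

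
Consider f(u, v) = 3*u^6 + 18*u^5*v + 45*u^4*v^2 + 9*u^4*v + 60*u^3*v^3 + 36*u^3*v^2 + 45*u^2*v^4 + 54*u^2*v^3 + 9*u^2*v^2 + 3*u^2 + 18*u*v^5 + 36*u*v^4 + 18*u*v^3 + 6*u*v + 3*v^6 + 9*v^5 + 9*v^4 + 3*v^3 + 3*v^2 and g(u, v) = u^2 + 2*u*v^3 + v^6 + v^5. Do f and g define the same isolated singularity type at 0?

No.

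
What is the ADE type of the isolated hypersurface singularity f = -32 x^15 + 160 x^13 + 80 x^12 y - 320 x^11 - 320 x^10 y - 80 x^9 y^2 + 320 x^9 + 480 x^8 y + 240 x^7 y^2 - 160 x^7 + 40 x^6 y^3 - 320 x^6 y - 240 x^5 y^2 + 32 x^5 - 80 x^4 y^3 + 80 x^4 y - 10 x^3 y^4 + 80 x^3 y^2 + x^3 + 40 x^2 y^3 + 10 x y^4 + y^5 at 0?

The Hessian of f at 0 has rank 0. Corank 2; j^3 = x^3 is a perfect cube, so E-series; the 5-jet and mu = 8 give E_8.

E_{8}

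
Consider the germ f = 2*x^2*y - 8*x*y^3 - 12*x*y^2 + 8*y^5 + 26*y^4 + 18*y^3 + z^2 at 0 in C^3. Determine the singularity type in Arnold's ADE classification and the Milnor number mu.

The Hessian of f at 0 is [[0, 0, 0], [0, 0, 0], [0, 0, 2]] with rank 1, so corank 2. A Groebner basis of the Jacobian ideal J(f) in C{x,y,z} is {x*y^2 - 3*x*y/2 + 9*y^2/2, -x*y/2 + y^3 + 3*y^2/2, x^2 - 4*x*y + 3*y^2, z}; counting standard monomials gives mu = 5. Corank 2; j^3 = 2*y*(x - 3*y)^2 has shape L^2 M (L != M), so D-series; mu = 5 gives D_5.

Type D_{5}, Milnor number mu = 5.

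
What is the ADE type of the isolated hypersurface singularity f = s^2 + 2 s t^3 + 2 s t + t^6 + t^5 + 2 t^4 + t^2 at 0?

The Hessian of f at 0 has rank 1. Corank 1: A-series; mu = 4 gives A_4.

A_{4}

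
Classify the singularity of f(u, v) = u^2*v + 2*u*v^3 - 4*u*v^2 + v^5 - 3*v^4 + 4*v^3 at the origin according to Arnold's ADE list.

D_5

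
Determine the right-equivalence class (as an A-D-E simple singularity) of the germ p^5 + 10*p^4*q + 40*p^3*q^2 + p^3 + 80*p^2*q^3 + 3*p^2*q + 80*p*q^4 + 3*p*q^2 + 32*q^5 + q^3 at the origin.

The Hessian of f at 0 is [[0, 0], [0, 0]] with rank 0, so corank 2. A Groebner basis of the Jacobian ideal J(f) in C{p,q} is {q^5, p*q^3 + 5*q^4/4, p^2 + 2*p*q + q^2}; counting standard monomials gives mu = 8. Corank 2; j^3 = (p + q)^3 is a perfect cube, so E-series; the 5-jet and mu = 8 give E_8.

E_{8}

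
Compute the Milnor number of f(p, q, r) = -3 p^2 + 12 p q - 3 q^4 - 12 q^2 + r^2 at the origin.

3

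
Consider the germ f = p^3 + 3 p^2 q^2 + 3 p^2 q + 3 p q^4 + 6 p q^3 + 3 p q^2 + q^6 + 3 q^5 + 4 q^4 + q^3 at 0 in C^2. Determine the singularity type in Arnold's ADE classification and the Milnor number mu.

Type E_{6}, Milnor number mu = 6.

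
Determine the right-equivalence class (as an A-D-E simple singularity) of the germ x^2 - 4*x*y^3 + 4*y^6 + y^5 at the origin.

A_{4}

The Hessian of f at 0 has rank 1. Corank 1: A-series; mu = 4 gives A_4.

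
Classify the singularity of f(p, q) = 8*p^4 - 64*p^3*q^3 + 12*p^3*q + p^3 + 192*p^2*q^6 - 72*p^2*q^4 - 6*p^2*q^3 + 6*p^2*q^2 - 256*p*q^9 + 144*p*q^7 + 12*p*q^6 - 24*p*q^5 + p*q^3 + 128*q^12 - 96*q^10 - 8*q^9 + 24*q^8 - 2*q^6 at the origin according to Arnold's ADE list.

E_{7}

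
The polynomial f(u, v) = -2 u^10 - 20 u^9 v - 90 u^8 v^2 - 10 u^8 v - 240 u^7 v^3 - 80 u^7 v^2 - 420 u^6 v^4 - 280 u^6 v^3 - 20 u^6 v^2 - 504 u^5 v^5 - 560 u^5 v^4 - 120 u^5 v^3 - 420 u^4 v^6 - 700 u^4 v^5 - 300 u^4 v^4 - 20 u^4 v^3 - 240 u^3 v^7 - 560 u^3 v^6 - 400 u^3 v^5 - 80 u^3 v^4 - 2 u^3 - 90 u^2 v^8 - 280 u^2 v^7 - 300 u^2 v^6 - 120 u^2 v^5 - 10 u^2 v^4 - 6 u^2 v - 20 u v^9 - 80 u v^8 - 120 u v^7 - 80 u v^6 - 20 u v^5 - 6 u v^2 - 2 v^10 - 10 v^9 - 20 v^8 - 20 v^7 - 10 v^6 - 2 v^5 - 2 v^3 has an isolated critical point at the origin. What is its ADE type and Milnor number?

Type E_{8}, Milnor number mu = 8.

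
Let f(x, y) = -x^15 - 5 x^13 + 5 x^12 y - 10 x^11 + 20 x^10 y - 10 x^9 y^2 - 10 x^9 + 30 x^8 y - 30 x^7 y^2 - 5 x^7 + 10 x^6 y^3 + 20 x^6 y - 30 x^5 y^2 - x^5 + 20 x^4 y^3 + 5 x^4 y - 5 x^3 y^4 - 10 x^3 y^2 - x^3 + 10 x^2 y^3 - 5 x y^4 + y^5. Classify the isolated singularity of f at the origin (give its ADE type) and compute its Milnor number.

Type E8, Milnor number mu = 8.

The Hessian of f at 0 has rank 0. Corank 2; j^3 = -x^3 is a perfect cube, so E-series; the 5-jet and mu = 8 give E_8.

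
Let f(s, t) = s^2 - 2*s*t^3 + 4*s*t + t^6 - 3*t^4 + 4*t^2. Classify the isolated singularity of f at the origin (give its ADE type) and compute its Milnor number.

Type A_3, Milnor number mu = 3.

The Hessian of f at 0 is [[2, 4], [4, 8]] with rank 1, so corank 1. A Groebner basis of the Jacobian ideal J(f) in C{s,t} is {t^3, s + 2*t}; counting standard monomials gives mu = 3. Corank 1: A-series; mu = 3 gives A_3.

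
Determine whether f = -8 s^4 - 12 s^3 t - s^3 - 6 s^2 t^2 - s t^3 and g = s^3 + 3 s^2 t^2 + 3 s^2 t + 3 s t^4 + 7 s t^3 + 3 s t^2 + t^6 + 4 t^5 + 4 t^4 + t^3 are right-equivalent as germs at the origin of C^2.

Yes.

The Hessian of f at 0 has rank 0. Corank 2; j^3 = -s^3 is a perfect cube, so E-series; the 4-jet and mu = 7 give E_7. The Hessian of g at 0 has rank 0. Corank 2; j^3 = (s + t)^3 is a perfect cube, so E-series; the 4-jet and mu = 7 give E_7. Both have type E_7, hence right-equivalent.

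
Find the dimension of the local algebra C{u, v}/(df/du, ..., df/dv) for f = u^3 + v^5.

The Hessian of f at 0 has rank 0. Corank 2; j^3 = u^3 is a perfect cube, so E-series; the 5-jet and mu = 8 give E_8.

8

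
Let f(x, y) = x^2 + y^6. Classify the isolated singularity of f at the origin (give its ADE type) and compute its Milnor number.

The Hessian of f at 0 is [[2, 0], [0, 0]] with rank 1, so corank 1. A Groebner basis of the Jacobian ideal J(f) in C{x,y} is {y^5, x}; counting standard monomials gives mu = 5. Corank 1: A-series; mu = 5 gives A_5.

Type A_5, Milnor number mu = 5.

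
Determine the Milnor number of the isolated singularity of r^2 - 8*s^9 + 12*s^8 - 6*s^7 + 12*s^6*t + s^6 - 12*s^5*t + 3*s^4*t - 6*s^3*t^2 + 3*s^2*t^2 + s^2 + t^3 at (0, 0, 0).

The Hessian of f at 0 has rank 2. Corank 1: A-series; mu = 2 gives A_2.

2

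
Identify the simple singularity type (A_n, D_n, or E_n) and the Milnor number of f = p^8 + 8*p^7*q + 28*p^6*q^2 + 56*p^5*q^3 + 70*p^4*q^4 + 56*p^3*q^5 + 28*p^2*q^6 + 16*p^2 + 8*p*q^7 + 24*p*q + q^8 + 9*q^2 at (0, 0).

Type A_7, Milnor number mu = 7.

The Hessian of f at 0 has rank 1. Corank 1: A-series; mu = 7 gives A_7.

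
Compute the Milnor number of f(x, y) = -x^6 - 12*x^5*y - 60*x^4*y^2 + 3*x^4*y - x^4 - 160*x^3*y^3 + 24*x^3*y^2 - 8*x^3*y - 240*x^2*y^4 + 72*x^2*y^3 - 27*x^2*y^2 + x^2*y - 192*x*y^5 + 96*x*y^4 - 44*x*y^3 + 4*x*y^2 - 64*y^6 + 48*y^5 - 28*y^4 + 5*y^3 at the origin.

4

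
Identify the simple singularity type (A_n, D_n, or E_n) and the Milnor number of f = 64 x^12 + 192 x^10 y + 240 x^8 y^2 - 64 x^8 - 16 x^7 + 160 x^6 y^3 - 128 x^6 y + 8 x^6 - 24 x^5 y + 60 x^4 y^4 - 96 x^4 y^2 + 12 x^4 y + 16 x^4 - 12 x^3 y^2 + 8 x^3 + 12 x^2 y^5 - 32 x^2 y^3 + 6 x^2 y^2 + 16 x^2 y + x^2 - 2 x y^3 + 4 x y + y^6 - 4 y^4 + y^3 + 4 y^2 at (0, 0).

The Hessian of f at 0 is [[2, 4], [4, 8]] with rank 1, so corank 1. A Groebner basis of the Jacobian ideal J(f) in C{x,y} is {y^2, x + 2*y}; counting standard monomials gives mu = 2. Corank 1: A-series; mu = 2 gives A_2.

Type A_{2}, Milnor number mu = 2.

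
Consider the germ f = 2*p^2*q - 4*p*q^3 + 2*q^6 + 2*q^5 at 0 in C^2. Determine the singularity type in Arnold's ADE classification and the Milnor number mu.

The Hessian of f at 0 has rank 0. Corank 2; j^3 = 2*p^2*q has shape L^2 M (L != M), so D-series; mu = 7 gives D_7.

Type D_{7}, Milnor number mu = 7.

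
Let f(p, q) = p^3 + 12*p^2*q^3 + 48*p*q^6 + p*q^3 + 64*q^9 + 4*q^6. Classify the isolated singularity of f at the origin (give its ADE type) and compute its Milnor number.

The Hessian of f at 0 is [[0, 0], [0, 0]] with rank 0, so corank 2. A Groebner basis of the Jacobian ideal J(f) in C{p,q} is {p^3, p*q^2, 3*p^2 + q^3}; counting standard monomials gives mu = 7. Corank 2; j^3 = p^3 is a perfect cube, so E-series; the 4-jet and mu = 7 give E_7.

Type E7, Milnor number mu = 7.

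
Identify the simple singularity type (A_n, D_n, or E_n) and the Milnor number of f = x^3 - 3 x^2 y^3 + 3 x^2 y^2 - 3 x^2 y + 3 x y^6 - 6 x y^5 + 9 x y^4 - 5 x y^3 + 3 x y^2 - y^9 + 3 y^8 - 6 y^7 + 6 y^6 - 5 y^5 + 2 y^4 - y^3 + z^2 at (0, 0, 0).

The Hessian of f at 0 has rank 1. Corank 2; j^3 = (x - y)^3 is a perfect cube, so E-series; the 4-jet and mu = 7 give E_7.

Type E_7, Milnor number mu = 7.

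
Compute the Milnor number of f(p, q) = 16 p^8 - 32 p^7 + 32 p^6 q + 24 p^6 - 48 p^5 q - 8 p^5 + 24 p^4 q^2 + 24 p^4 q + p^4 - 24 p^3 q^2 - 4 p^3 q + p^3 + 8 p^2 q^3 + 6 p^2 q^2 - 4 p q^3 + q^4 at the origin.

The Hessian of f at 0 is [[0, 0], [0, 0]] with rank 0, so corank 2. A Groebner basis of the Jacobian ideal J(f) in C{p,q} is {q^4, p*q^2 - q^3/3, p^2}; counting standard monomials gives mu = 6. Corank 2; j^3 = p^3 is a perfect cube, so E-series; the 4-jet and mu = 6 give E_6.

6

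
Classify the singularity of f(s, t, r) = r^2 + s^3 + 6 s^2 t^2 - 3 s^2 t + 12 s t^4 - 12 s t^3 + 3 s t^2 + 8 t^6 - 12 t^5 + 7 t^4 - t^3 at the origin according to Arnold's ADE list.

E_{6}

The Hessian of f at 0 has rank 1. Corank 2; j^3 = (s - t)^3 is a perfect cube, so E-series; the 4-jet and mu = 6 give E_6.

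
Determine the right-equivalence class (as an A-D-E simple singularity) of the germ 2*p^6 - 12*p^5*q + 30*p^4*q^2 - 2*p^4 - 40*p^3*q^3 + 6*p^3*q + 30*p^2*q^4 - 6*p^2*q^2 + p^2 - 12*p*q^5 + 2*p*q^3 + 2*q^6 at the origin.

The Hessian of f at 0 is [[2, 0], [0, 0]] with rank 1, so corank 1. A Groebner basis of the Jacobian ideal J(f) in C{p,q} is {p*q^2, p + q^3, p^2}; counting standard monomials gives mu = 5. Corank 1: A-series; mu = 5 gives A_5.

A_{5}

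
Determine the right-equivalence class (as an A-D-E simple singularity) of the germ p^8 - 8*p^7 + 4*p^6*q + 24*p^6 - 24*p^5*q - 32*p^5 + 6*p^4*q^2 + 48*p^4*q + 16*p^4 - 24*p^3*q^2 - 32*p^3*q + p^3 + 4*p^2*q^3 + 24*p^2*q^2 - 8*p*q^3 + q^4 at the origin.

E_{6}

The Hessian of f at 0 has rank 0. Corank 2; j^3 = p^3 is a perfect cube, so E-series; the 4-jet and mu = 6 give E_6.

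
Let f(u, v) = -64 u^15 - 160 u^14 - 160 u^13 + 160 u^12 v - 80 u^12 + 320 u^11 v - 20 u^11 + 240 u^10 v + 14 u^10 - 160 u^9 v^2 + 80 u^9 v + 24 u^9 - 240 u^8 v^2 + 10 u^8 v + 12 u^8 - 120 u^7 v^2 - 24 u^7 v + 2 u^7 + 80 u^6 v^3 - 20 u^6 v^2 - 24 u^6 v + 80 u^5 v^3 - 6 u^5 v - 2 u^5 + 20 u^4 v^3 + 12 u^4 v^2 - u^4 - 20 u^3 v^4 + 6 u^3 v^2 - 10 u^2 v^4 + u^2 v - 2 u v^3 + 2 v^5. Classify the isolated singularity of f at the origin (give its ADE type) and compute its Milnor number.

The Hessian of f at 0 has rank 0. Corank 2; j^3 = u^2*v has shape L^2 M (L != M), so D-series; mu = 6 gives D_6.

Type D6, Milnor number mu = 6.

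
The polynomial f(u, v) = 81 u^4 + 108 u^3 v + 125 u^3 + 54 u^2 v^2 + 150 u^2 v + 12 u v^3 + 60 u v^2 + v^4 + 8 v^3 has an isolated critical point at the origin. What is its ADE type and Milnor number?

The Hessian of f at 0 has rank 0. Corank 2; j^3 = (5*u + 2*v)^3 is a perfect cube, so E-series; the 4-jet and mu = 6 give E_6.

Type E_6, Milnor number mu = 6.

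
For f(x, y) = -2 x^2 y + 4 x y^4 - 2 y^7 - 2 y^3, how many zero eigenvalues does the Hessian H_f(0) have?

The Hessian at 0 is [[0, 0], [0, 0]] of rank 0; hence corank 2.

2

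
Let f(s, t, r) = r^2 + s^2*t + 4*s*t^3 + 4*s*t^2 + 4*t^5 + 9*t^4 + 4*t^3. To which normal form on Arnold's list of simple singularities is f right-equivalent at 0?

D5

The Hessian of f at 0 has rank 1. Corank 2; j^3 = t*(s + 2*t)^2 has shape L^2 M (L != M), so D-series; mu = 5 gives D_5.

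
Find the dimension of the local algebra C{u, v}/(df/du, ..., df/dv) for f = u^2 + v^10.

9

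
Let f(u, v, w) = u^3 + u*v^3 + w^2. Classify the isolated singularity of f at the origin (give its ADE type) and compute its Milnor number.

The Hessian of f at 0 has rank 1. Corank 2; j^3 = u^3 is a perfect cube, so E-series; the 4-jet and mu = 7 give E_7.

Type E7, Milnor number mu = 7.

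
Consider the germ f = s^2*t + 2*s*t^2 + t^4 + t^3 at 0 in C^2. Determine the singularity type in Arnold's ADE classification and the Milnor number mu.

The Hessian of f at 0 has rank 0. Corank 2; j^3 = t*(s + t)^2 has shape L^2 M (L != M), so D-series; mu = 5 gives D_5.

Type D_5, Milnor number mu = 5.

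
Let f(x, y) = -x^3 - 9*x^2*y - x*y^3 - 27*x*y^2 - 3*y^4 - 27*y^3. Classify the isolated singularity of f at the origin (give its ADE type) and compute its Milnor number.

The Hessian of f at 0 has rank 0. Corank 2; j^3 = -(x + 3*y)^3 is a perfect cube, so E-series; the 4-jet and mu = 7 give E_7.

Type E_{7}, Milnor number mu = 7.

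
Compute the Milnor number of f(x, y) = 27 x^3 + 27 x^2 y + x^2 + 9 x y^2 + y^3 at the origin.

2

The Hessian of f at 0 has rank 1. Corank 1: A-series; mu = 2 gives A_2.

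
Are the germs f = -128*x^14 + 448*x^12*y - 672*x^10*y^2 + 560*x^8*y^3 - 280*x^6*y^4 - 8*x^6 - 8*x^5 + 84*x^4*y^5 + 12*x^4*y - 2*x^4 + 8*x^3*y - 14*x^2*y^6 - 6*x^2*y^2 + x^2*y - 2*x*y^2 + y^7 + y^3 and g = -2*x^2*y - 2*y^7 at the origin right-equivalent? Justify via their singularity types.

Yes.

The Hessian of f at 0 is [[0, 0], [0, 0]] with rank 0, so corank 2. A Groebner basis of the Jacobian ideal J(f) in C{x,y} is {-4*x^2/9 + x*y^3 + 25*x*y^2/6 + 73*x*y/36 - 17*y^3/9 - 19*y^2/12, -4*x^2/3 + 21*x*y^2/2 + 35*x*y/6 + y^4 - 25*y^3/6 - 9*y^2/2, x^3 + 8*x^2/9 - 7*x*y^2/3 - 37*x*y/18 + 7*y^3/9 + 7*y^2/6, x^2*y + x*y/2 - y^2/2}; counting standard monomials gives mu = 8. Corank 2; j^3 = y*(x - y)^2 has shape L^2 M (L != M), so D-series; mu = 8 gives D_8. The Hessian of g at 0 is [[0, 0], [0, 0]] with rank 0, so corank 2. A Groebner basis of the Jacobian ideal J(g) in C{x,y} is {x^2/7 + y^6, x^3, x*y}; counting standard monomials gives mu = 8. Corank 2; j^3 = -2*x^2*y has shape L^2 M (L != M), so D-series; mu = 8 gives D_8. Both have type D_8, hence right-equivalent.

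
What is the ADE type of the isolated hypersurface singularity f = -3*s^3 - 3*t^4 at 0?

E_{6}

The Hessian of f at 0 is [[0, 0], [0, 0]] with rank 0, so corank 2. A Groebner basis of the Jacobian ideal J(f) in C{s,t} is {t^3, s^2}; counting standard monomials gives mu = 6. Corank 2; j^3 = -3*s^3 is a perfect cube, so E-series; the 4-jet and mu = 6 give E_6.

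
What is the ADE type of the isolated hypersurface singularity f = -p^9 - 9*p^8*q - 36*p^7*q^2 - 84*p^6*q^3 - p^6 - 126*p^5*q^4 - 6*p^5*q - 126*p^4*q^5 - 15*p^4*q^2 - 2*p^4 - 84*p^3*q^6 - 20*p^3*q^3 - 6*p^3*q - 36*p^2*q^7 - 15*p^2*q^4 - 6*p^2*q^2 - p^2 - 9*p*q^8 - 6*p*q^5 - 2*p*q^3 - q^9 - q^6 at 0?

A_8

The Hessian of f at 0 is [[-2, 0], [0, 0]] with rank 1, so corank 1. A Groebner basis of the Jacobian ideal J(f) in C{p,q} is {p^2 + p*q^3, -3*p^2 + p*q + q^4, p^3, p^2*q + p*q^2 + p/3 + q^3/3}; counting standard monomials gives mu = 8. Corank 1: A-series; mu = 8 gives A_8.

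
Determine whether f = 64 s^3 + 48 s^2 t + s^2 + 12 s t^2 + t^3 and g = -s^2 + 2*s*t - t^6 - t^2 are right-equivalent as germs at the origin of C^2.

No.

The Hessian of f at 0 is [[2, 0], [0, 0]] with rank 1, so corank 1. A Groebner basis of the Jacobian ideal J(f) in C{s,t} is {t^2, s}; counting standard monomials gives mu = 2. Corank 1: A-series; mu = 2 gives A_2. The Hessian of g at 0 is [[-2, 2], [2, -2]] with rank 1, so corank 1. A Groebner basis of the Jacobian ideal J(g) in C{s,t} is {t^5, s - t}; counting standard monomials gives mu = 5. Corank 1: A-series; mu = 5 gives A_5. f is A_2 but g is A_5, hence not right-equivalent.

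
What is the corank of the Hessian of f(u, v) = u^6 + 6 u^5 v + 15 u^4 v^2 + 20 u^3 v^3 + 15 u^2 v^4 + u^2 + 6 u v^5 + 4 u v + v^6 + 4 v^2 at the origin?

1

Hessian at 0 has rank 1.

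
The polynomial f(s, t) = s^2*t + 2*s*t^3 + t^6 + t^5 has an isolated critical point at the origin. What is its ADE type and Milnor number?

Type D_7, Milnor number mu = 7.

The Hessian of f at 0 has rank 0. Corank 2; j^3 = s^2*t has shape L^2 M (L != M), so D-series; mu = 7 gives D_7.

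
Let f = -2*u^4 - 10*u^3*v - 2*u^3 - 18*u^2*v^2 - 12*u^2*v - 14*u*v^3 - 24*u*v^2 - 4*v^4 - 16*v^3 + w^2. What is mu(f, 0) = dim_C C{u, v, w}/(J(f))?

7

The Hessian of f at 0 is [[0, 0, 0], [0, 0, 0], [0, 0, 2]] with rank 1, so corank 2. A Groebner basis of the Jacobian ideal J(f) in C{u,v,w} is {3*u^2 + 12*u*v + v^4 - v^3 + 12*v^2, u^3 + 18*u^2 + 72*u*v + 2*v^3 + 72*v^2, u^2*v - 7*u^2 - 28*u*v - 5*v^3/3 - 28*v^2, 2*u^2 + u*v^2 + 8*u*v + 4*v^3/3 + 8*v^2, w}; counting standard monomials gives mu = 7. Corank 2; j^3 = -2*(u + 2*v)^3 is a perfect cube, so E-series; the 4-jet and mu = 7 give E_7.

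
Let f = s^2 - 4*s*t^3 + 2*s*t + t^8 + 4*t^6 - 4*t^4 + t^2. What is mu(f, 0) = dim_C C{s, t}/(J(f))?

7

The Hessian of f at 0 is [[2, 2], [2, 2]] with rank 1, so corank 1. A Groebner basis of the Jacobian ideal J(f) in C{s,t} is {s^3 - 3*s*t^2 - s - t, s^2*t + 2*s*t^2 + s/2 + t/2, -s/2 + t^3 - t/2}; counting standard monomials gives mu = 7. Corank 1: A-series; mu = 7 gives A_7.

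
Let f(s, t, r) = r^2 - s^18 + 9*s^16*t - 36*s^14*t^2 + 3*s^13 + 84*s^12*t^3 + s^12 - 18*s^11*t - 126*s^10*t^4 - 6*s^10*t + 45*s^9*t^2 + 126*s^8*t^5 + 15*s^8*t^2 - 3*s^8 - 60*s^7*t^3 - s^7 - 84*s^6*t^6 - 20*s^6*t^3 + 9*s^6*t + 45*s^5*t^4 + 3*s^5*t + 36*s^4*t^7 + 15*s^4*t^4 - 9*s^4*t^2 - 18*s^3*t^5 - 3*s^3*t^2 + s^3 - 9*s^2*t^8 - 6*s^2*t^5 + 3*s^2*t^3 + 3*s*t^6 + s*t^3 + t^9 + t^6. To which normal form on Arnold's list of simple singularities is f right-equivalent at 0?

E_7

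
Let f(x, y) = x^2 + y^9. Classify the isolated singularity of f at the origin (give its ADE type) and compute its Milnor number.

The Hessian of f at 0 has rank 1. Corank 1: A-series; mu = 8 gives A_8.

Type A8, Milnor number mu = 8.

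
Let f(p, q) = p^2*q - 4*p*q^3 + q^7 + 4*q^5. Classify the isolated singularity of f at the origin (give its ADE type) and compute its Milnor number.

The Hessian of f at 0 is [[0, 0], [0, 0]] with rank 0, so corank 2. A Groebner basis of the Jacobian ideal J(f) in C{p,q} is {p^2*q^2 + 4*p^2/7 - 8*p*q^2/7, p^3 + 8*p^2/7 - 16*p*q^2/7, -p*q/2 + q^3}; counting standard monomials gives mu = 8. Corank 2; j^3 = p^2*q has shape L^2 M (L != M), so D-series; mu = 8 gives D_8.

Type D_{8}, Milnor number mu = 8.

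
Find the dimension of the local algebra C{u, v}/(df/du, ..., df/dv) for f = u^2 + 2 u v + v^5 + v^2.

The Hessian of f at 0 is [[2, 2], [2, 2]] with rank 1, so corank 1. A Groebner basis of the Jacobian ideal J(f) in C{u,v} is {v^4, u + v}; counting standard monomials gives mu = 4. Corank 1: A-series; mu = 4 gives A_4.

4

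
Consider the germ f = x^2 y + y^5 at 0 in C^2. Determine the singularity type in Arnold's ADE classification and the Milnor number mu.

The Hessian of f at 0 is [[0, 0], [0, 0]] with rank 0, so corank 2. A Groebner basis of the Jacobian ideal J(f) in C{x,y} is {x^2/5 + y^4, x^3, x*y}; counting standard monomials gives mu = 6. Corank 2; j^3 = x^2*y has shape L^2 M (L != M), so D-series; mu = 6 gives D_6.

Type D_6, Milnor number mu = 6.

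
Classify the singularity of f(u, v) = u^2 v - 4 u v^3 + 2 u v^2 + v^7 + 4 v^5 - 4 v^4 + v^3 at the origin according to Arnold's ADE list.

The Hessian of f at 0 has rank 0. Corank 2; j^3 = v*(u + v)^2 has shape L^2 M (L != M), so D-series; mu = 8 gives D_8.

D_8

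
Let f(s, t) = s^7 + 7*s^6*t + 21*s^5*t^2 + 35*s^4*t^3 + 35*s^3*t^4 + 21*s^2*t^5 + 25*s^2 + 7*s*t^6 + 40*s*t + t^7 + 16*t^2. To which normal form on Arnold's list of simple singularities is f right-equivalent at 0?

A_{6}

The Hessian of f at 0 is [[50, 40], [40, 32]] with rank 1, so corank 1. A Groebner basis of the Jacobian ideal J(f) in C{s,t} is {t^6, s + 4*t/5}; counting standard monomials gives mu = 6. Corank 1: A-series; mu = 6 gives A_6.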